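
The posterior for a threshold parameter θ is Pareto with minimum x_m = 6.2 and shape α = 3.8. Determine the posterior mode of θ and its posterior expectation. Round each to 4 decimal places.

The Pareto density is strictly decreasing on [x_m, ∞), so the mode is x_m = 6.2000.
Mean = α·x_m/(α−1) = 3.8·6.2/2.8 = 8.4143.
Right-skewed posterior ⇒ mode < mean.

MAP: 6.2000. Posterior mean: 8.4143.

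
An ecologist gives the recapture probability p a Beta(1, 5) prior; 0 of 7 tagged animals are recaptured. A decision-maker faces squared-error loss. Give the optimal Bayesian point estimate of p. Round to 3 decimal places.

Posterior: Beta(1+0, 5+7) = Beta(1, 12).
Since α = 1 ≤ 1 and β > 1, the Beta density is monotone decreasing on [0,1]; the mode is at 0.
Mean = 1/(1+12) = 0.077.
Squared-error loss ⇒ the optimal estimator is the posterior mean.

0.077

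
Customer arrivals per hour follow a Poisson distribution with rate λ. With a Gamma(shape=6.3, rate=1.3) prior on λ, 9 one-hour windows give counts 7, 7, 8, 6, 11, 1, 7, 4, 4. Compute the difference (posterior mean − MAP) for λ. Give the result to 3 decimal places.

Σ counts = 55. Posterior: Gamma(shape = 6.3+55 = 61.3, rate = 1.3+9 = 10.3).
Mode = (α−1)/β = 60.3/10.3 = 5.854.
Mean = α/β = 61.3/10.3 = 5.951.
Difference = 5.951 − 5.854 = 0.097.
Mean > mode: the posterior has a right tail.

0.097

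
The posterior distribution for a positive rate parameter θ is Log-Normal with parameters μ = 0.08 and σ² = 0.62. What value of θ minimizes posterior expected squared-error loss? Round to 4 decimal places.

1.4770

Mode = exp(μ − σ²) = exp(-0.54) = 0.5827.
Mean = exp(μ + σ²/2) = exp(0.390) = 1.4770.
Squared-error loss ⇒ the optimal estimator is the posterior mean.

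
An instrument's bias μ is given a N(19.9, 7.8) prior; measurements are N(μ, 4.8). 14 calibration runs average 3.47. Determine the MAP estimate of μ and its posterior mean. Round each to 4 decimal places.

MAP estimate = 4.1618, posterior mean = 4.1618

Posterior for μ is Normal. Precision-weighted mean: (1/7.8·19.9 + 14/4.8·3.47) / (1/7.8 + 14/4.8) = 4.1618.
A Normal posterior is symmetric, so mode = mean.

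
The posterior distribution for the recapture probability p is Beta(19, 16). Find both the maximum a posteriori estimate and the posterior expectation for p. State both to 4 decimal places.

maximum a posteriori estimate = 0.5455, posterior expectation = 0.5429

Mode = (19−1)/(19+16−2) = 18/33 = 0.5455.
Mean = 19/(19+16) = 19/35 = 0.5429.
The mean is pulled below the mode by the posterior's left skew.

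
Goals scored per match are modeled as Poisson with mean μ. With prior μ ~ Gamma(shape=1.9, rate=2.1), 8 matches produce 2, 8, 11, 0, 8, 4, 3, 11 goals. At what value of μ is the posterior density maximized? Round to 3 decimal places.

Σ counts = 47. Posterior: Gamma(shape = 1.9+47 = 48.9, rate = 2.1+8 = 10.1).
Mode = (α−1)/β = 47.9/10.1 = 4.743.
Mean = α/β = 48.9/10.1 = 4.842.
This is the posterior mode — the MAP estimate.

4.743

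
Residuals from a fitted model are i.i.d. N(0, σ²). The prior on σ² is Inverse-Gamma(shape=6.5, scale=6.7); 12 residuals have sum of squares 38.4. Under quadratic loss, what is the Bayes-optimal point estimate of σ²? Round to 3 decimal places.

Posterior: Inverse-Gamma(shape = 6.5+12/2 = 12.5, scale = 6.7+38.4/2 = 25.9).
Mode = β/(α+1) = 25.9/13.5 = 1.919.
Mean = β/(α−1) = 25.9/11.5 = 2.252.
Quadratic loss ⇒ the optimal estimator is the posterior mean.

2.252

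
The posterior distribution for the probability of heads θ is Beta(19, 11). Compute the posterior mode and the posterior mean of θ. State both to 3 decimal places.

MAP = 0.643; posterior mean = 0.633

Mode = (19−1)/(19+11−2) = 18/28 = 0.643.
Mean = 19/(19+11) = 19/30 = 0.633.
Left-skewed posterior ⇒ mean < mode.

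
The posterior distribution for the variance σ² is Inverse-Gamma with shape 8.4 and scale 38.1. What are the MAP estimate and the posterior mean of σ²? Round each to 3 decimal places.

MAP: 4.053. Posterior mean: 5.149.

Mode = β/(α+1) = 38.1/9.4 = 4.053.
Mean = β/(α−1) = 38.1/7.4 = 5.149.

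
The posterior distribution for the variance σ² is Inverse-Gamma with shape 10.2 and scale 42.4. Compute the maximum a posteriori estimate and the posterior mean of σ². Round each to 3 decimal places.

Mode = β/(α+1) = 42.4/11.2 = 3.786.
Mean = β/(α−1) = 42.4/9.2 = 4.609.

σ²_MAP = 3.786, E[σ²|data] = 4.609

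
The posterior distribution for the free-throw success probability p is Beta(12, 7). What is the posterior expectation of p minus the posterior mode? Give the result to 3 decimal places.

-0.015

Mode = (12−1)/(12+7−2) = 11/17 = 0.647.
Mean = 12/(12+7) = 12/19 = 0.632.
Difference = 0.632 − 0.647 = -0.015.
Left-skewed posterior ⇒ mean < mode.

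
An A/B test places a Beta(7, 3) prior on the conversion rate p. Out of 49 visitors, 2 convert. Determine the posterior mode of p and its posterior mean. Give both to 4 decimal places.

MAP = 0.1404; posterior mean = 0.1525

Posterior: Beta(7+2, 3+47) = Beta(9, 50).
Mode = (9−1)/(9+50−2) = 8/57 = 0.1404.
Mean = 9/(9+50) = 9/59 = 0.1525.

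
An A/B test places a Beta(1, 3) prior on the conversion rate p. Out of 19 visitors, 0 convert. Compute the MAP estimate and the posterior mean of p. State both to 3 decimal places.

p_MAP = 0.000, E[p|data] = 0.043

Posterior: Beta(1+0, 3+19) = Beta(1, 22).
Since α = 1 ≤ 1 and β > 1, the Beta density is monotone decreasing on [0,1]; the mode is at 0.
Mean = 1/(1+22) = 0.043.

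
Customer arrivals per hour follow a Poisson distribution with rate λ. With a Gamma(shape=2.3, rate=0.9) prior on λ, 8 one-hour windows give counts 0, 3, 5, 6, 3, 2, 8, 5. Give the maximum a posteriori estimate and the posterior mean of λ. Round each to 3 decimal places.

Σ counts = 32. Posterior: Gamma(shape = 2.3+32 = 34.3, rate = 0.9+8 = 8.9).
Mode = (α−1)/β = 33.3/8.9 = 3.742.
Mean = α/β = 34.3/8.9 = 3.854.

maximum a posteriori estimate = 3.742, posterior mean = 3.854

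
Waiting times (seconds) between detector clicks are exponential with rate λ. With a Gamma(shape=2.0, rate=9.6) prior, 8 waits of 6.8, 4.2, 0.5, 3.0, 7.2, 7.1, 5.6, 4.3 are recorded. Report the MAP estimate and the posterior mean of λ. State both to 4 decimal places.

Σ times = 38.7. Posterior: Gamma(shape = 2.0+8 = 10.0, rate = 9.6+38.7 = 48.3).
Mode = (α−1)/β = 9.0/48.3 = 0.1863.
Mean = α/β = 10.0/48.3 = 0.2070.

λ_MAP = 0.1863, E[λ|data] = 0.2070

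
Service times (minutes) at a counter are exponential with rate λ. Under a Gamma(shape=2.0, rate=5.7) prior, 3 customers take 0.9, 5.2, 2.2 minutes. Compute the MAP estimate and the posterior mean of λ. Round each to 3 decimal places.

MAP = 0.286; posterior mean = 0.357

Σ times = 8.3. Posterior: Gamma(shape = 2.0+3 = 5.0, rate = 5.7+8.3 = 14.0).
Mode = (α−1)/β = 4.0/14.0 = 0.286.
Mean = α/β = 5.0/14.0 = 0.357.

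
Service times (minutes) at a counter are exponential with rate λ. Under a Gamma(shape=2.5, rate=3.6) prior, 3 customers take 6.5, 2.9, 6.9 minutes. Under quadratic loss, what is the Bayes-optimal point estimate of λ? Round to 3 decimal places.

Σ times = 16.3. Posterior: Gamma(shape = 2.5+3 = 5.5, rate = 3.6+16.3 = 19.9).
Mode = (α−1)/β = 4.5/19.9 = 0.226.
Mean = α/β = 5.5/19.9 = 0.276.
Quadratic loss ⇒ the optimal estimator is the posterior mean.

0.276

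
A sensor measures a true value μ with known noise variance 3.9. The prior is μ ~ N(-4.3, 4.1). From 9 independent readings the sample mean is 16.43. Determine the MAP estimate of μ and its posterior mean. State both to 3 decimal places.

Posterior for μ is Normal. Precision-weighted mean: (1/4.1·-4.3 + 9/3.9·16.43) / (1/4.1 + 9/3.9) = 14.448.
A Normal posterior is symmetric, so mode = mean.

MAP estimate = 14.448, posterior mean = 14.448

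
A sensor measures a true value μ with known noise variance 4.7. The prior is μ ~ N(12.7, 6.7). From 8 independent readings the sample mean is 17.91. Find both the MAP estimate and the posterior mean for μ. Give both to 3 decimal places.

Posterior for μ is Normal. Precision-weighted mean: (1/6.7·12.7 + 8/4.7·17.91) / (1/6.7 + 8/4.7) = 17.490.
A Normal posterior is symmetric, so mode = mean.

MAP estimate = 17.490, posterior mean = 17.490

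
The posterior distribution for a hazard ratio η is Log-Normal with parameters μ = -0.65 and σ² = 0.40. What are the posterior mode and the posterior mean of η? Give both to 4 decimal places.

Mode = exp(μ − σ²) = exp(-1.05) = 0.3499.
Mean = exp(μ + σ²/2) = exp(-0.450) = 0.6376.
The mean is pulled above the mode by the posterior's right skew.

MAP: 0.3499. Posterior mean: 0.6376.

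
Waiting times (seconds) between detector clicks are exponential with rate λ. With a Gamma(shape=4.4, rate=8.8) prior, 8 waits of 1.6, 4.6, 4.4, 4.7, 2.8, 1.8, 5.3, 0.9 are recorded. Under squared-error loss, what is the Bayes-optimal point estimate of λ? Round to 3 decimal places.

0.355

Σ times = 26.1. Posterior: Gamma(shape = 4.4+8 = 12.4, rate = 8.8+26.1 = 34.9).
Mode = (α−1)/β = 11.4/34.9 = 0.327.
Mean = α/β = 12.4/34.9 = 0.355.
Squared-error loss ⇒ the optimal estimator is the posterior mean.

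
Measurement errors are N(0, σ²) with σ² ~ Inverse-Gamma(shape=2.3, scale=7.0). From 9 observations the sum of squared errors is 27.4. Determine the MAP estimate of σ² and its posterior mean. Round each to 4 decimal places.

MAP = 2.6538, posterior mean = 3.5690

Posterior: Inverse-Gamma(shape = 2.3+9/2 = 6.8, scale = 7.0+27.4/2 = 20.7).
Mode = β/(α+1) = 20.7/7.8 = 2.6538.
Mean = β/(α−1) = 20.7/5.8 = 3.5690.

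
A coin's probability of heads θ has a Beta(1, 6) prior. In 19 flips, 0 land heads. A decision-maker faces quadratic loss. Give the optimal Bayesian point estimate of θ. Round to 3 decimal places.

0.038

Posterior: Beta(1+0, 6+19) = Beta(1, 25).
Since α = 1 ≤ 1 and β > 1, the Beta density is monotone decreasing on [0,1]; the mode is at 0.
Mean = 1/(1+25) = 0.038.
Quadratic loss ⇒ the optimal estimator is the posterior mean.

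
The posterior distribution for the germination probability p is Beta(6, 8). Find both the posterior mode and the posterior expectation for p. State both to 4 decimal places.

p_MAP = 0.4167, E[p|data] = 0.4286

Mode = (6−1)/(6+8−2) = 5/12 = 0.4167.
Mean = 6/(6+8) = 6/14 = 0.4286.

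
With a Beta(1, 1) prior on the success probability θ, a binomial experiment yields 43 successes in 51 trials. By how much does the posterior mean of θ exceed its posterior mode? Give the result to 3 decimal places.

Posterior: Beta(1+43, 1+8) = Beta(44, 9).
Mode = (44−1)/(44+9−2) = 43/51 = 0.843.
Mean = 44/(44+9) = 44/53 = 0.830.
Difference = 0.830 − 0.843 = -0.013.
The mean is pulled below the mode by the posterior's left skew.

-0.013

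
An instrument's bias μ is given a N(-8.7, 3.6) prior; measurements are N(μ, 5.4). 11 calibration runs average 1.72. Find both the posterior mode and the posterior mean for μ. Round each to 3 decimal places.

Posterior for μ is Normal. Precision-weighted mean: (1/3.6·-8.7 + 11/5.4·1.72) / (1/3.6 + 11/5.4) = 0.470.
A Normal posterior is symmetric, so mode = mean.

MAP = 0.470; posterior mean = 0.470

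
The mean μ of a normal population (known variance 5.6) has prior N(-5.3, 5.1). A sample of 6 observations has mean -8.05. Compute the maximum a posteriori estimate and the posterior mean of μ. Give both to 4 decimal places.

Posterior for μ is Normal. Precision-weighted mean: (1/5.1·-5.3 + 6/5.6·-8.05) / (1/5.1 + 6/5.6) = -7.6246.
A Normal posterior is symmetric, so mode = mean.

μ_MAP = -7.6246, E[μ|data] = -7.6246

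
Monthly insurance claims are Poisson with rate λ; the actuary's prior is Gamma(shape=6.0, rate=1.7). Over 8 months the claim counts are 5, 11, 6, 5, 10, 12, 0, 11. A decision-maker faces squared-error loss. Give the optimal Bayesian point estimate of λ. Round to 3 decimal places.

6.804

Σ counts = 60. Posterior: Gamma(shape = 6.0+60 = 66.0, rate = 1.7+8 = 9.7).
Mode = (α−1)/β = 65.0/9.7 = 6.701.
Mean = α/β = 66.0/9.7 = 6.804.
Squared-error loss ⇒ the optimal estimator is the posterior mean.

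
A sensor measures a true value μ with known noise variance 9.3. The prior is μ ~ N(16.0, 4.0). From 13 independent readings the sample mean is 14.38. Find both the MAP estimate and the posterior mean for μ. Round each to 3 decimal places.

MAP = 14.626; posterior mean = 14.626

Posterior for μ is Normal. Precision-weighted mean: (1/4.0·16.0 + 13/9.3·14.38) / (1/4.0 + 13/9.3) = 14.626.
A Normal posterior is symmetric, so mode = mean.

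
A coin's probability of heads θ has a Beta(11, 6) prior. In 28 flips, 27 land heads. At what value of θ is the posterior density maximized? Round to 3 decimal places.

0.860

Posterior: Beta(11+27, 6+1) = Beta(38, 7).
Mode = (38−1)/(38+7−2) = 37/43 = 0.860.
Mean = 38/(38+7) = 38/45 = 0.844.
This is the posterior mode — the MAP estimate.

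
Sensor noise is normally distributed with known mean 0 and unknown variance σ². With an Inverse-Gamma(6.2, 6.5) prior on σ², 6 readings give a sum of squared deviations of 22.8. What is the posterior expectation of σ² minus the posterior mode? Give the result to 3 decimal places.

0.428

Posterior: Inverse-Gamma(shape = 6.2+6/2 = 9.2, scale = 6.5+22.8/2 = 17.9).
Mode = β/(α+1) = 17.9/10.2 = 1.755.
Mean = β/(α−1) = 17.9/8.2 = 2.183.
Difference = 2.183 − 1.755 = 0.428.
The posterior is right-skewed, so the mean exceeds the mode.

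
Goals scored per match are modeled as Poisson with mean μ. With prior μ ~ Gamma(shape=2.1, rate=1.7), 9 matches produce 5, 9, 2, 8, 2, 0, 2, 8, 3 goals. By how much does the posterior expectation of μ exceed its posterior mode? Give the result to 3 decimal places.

0.093

Σ counts = 39. Posterior: Gamma(shape = 2.1+39 = 41.1, rate = 1.7+9 = 10.7).
Mode = (α−1)/β = 40.1/10.7 = 3.748.
Mean = α/β = 41.1/10.7 = 3.841.
Difference = 3.841 − 3.748 = 0.093.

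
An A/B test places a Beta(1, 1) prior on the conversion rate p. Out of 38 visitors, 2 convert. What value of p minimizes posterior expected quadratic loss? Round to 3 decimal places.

0.075

Posterior: Beta(1+2, 1+36) = Beta(3, 37).
Mode = (3−1)/(3+37−2) = 2/38 = 0.053.
With a flat prior the MAP equals the MLE, 2/38.
Mean = 3/(3+37) = 3/40 = 0.075.
Quadratic loss ⇒ the optimal estimator is the posterior mean.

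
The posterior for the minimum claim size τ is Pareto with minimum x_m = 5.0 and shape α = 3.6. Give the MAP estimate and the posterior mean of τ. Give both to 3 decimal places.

MAP: 5.000. Posterior mean: 6.923.

The Pareto density is strictly decreasing on [x_m, ∞), so the mode is x_m = 5.000.
Mean = α·x_m/(α−1) = 3.6·5.0/2.6 = 6.923.
The posterior is right-skewed, so the mean exceeds the mode.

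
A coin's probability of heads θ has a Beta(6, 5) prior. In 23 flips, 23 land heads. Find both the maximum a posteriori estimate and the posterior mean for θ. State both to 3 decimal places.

Posterior: Beta(6+23, 5+0) = Beta(29, 5).
Mode = (29−1)/(29+5−2) = 28/32 = 0.875.
Mean = 29/(29+5) = 29/34 = 0.853.
Mode > mean: the posterior has a left tail.

maximum a posteriori estimate = 0.875, posterior mean = 0.853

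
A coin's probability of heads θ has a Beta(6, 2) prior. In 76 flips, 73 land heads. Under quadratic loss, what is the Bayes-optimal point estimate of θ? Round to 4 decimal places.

Posterior: Beta(6+73, 2+3) = Beta(79, 5).
Mode = (79−1)/(79+5−2) = 78/82 = 0.9512.
Mean = 79/(79+5) = 79/84 = 0.9405.
Quadratic loss ⇒ the optimal estimator is the posterior mean.

0.9405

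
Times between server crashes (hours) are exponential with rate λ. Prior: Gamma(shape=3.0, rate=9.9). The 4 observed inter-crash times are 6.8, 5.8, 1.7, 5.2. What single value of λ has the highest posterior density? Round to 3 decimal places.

0.204

Σ times = 19.5. Posterior: Gamma(shape = 3.0+4 = 7.0, rate = 9.9+19.5 = 29.4).
Mode = (α−1)/β = 6.0/29.4 = 0.204.
Mean = α/β = 7.0/29.4 = 0.238.
This is the posterior mode — the MAP estimate.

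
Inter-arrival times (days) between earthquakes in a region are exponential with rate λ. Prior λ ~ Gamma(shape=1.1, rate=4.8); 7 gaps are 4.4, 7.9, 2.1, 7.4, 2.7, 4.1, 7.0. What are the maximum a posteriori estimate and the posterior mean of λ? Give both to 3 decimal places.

Σ times = 35.6. Posterior: Gamma(shape = 1.1+7 = 8.1, rate = 4.8+35.6 = 40.4).
Mode = (α−1)/β = 7.1/40.4 = 0.176.
Mean = α/β = 8.1/40.4 = 0.200.

maximum a posteriori estimate = 0.176, posterior mean = 0.200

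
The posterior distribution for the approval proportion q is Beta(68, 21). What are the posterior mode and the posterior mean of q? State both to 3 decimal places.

q_MAP = 0.770, E[q|data] = 0.764

Mode = (68−1)/(68+21−2) = 67/87 = 0.770.
Mean = 68/(68+21) = 68/89 = 0.764.
The posterior is left-skewed, so the mode exceeds the mean.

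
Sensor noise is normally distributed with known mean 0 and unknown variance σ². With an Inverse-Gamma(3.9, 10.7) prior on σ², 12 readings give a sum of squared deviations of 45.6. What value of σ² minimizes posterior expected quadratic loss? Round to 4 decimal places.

3.7640

Posterior: Inverse-Gamma(shape = 3.9+12/2 = 9.9, scale = 10.7+45.6/2 = 33.5).
Mode = β/(α+1) = 33.5/10.9 = 3.0734.
Mean = β/(α−1) = 33.5/8.9 = 3.7640.
Quadratic loss ⇒ the optimal estimator is the posterior mean.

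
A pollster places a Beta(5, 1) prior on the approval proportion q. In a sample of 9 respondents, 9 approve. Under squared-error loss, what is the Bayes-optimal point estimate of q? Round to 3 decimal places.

0.933

Posterior: Beta(5+9, 1+0) = Beta(14, 1).
Since β = 1 ≤ 1 and α > 1, the Beta density is monotone increasing on [0,1]; the mode is at 1.
Mean = 14/(14+1) = 0.933.
Squared-error loss ⇒ the optimal estimator is the posterior mean.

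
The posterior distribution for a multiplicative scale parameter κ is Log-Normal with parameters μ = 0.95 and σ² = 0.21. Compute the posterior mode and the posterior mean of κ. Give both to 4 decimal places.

MAP = 2.0959; posterior mean = 2.8720

Mode = exp(μ − σ²) = exp(0.74) = 2.0959.
Mean = exp(μ + σ²/2) = exp(1.055) = 2.8720.
The mean is pulled above the mode by the posterior's right skew.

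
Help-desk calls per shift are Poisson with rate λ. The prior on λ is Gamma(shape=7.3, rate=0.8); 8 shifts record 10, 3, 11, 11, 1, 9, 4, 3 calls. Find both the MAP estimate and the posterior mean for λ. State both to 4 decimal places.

Σ counts = 52. Posterior: Gamma(shape = 7.3+52 = 59.3, rate = 0.8+8 = 8.8).
Mode = (α−1)/β = 58.3/8.8 = 6.6250.
Mean = α/β = 59.3/8.8 = 6.7386.

MAP = 6.6250, posterior mean = 6.7386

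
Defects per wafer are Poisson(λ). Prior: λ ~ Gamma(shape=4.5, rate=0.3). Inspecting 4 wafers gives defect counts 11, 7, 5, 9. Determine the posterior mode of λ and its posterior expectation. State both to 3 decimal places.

Σ counts = 32. Posterior: Gamma(shape = 4.5+32 = 36.5, rate = 0.3+4 = 4.3).
Mode = (α−1)/β = 35.5/4.3 = 8.256.
Mean = α/β = 36.5/4.3 = 8.488.
The posterior is right-skewed, so the mean exceeds the mode.

λ_MAP = 8.256, E[λ|data] = 8.488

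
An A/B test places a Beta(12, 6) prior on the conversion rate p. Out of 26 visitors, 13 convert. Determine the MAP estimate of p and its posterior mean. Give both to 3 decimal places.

MAP estimate = 0.571, posterior mean = 0.568

Posterior: Beta(12+13, 6+13) = Beta(25, 19).
Mode = (25−1)/(25+19−2) = 24/42 = 0.571.
Mean = 25/(25+19) = 25/44 = 0.568.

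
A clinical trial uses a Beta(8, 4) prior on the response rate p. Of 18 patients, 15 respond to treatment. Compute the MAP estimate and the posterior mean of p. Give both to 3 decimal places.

Posterior: Beta(8+15, 4+3) = Beta(23, 7).
Mode = (23−1)/(23+7−2) = 22/28 = 0.786.
Mean = 23/(23+7) = 23/30 = 0.767.
Mode > mean: the posterior has a left tail.

MAP: 0.786. Posterior mean: 0.767.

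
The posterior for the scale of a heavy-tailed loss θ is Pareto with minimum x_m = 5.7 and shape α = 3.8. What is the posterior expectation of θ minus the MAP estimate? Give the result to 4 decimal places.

The Pareto density is strictly decreasing on [x_m, ∞), so the mode is x_m = 5.7000.
Mean = α·x_m/(α−1) = 3.8·5.7/2.8 = 7.7357.
Difference = 7.7357 − 5.7000 = 2.0357.
Mean > mode: the posterior has a right tail.

2.0357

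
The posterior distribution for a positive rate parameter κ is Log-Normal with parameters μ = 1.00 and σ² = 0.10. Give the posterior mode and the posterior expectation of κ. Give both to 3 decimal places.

posterior mode = 2.460, posterior expectation = 2.858

Mode = exp(μ − σ²) = exp(0.90) = 2.460.
Mean = exp(μ + σ²/2) = exp(1.050) = 2.858.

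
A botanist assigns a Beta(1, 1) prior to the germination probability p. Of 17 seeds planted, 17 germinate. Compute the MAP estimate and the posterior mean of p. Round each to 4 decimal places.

Posterior: Beta(1+17, 1+0) = Beta(18, 1).
Since β = 1 ≤ 1 and α > 1, the Beta density is monotone increasing on [0,1]; the mode is at 1.
Mean = 18/(18+1) = 0.9474.
Mode > mean: the posterior has a left tail.

MAP = 1.0000; posterior mean = 0.9474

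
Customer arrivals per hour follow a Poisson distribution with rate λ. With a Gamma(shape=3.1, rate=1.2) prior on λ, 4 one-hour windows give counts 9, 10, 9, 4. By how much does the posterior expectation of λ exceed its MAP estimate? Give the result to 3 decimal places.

0.192

Σ counts = 32. Posterior: Gamma(shape = 3.1+32 = 35.1, rate = 1.2+4 = 5.2).
Mode = (α−1)/β = 34.1/5.2 = 6.558.
Mean = α/β = 35.1/5.2 = 6.750.
Difference = 6.750 − 6.558 = 0.192.
The mean is pulled above the mode by the posterior's right skew.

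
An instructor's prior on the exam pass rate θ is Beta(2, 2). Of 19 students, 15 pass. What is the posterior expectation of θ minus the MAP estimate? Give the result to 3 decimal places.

Posterior: Beta(2+15, 2+4) = Beta(17, 6).
Mode = (17−1)/(17+6−2) = 16/21 = 0.762.
Mean = 17/(17+6) = 17/23 = 0.739.
Difference = 0.739 − 0.762 = -0.023.
Left-skewed posterior ⇒ mean < mode.

-0.023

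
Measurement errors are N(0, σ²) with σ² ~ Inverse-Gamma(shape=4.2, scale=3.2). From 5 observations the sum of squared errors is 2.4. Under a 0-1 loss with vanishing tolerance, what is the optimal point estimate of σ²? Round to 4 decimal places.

0.5714

Posterior: Inverse-Gamma(shape = 4.2+5/2 = 6.7, scale = 3.2+2.4/2 = 4.4).
Mode = β/(α+1) = 4.4/7.7 = 0.5714.
Mean = β/(α−1) = 4.4/5.7 = 0.7719.
This is the posterior mode — the MAP estimate.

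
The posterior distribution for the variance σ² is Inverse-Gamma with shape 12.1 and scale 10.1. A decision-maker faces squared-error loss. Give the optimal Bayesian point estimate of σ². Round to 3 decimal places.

Mode = β/(α+1) = 10.1/13.1 = 0.771.
Mean = β/(α−1) = 10.1/11.1 = 0.910.
Squared-error loss ⇒ the optimal estimator is the posterior mean.

0.910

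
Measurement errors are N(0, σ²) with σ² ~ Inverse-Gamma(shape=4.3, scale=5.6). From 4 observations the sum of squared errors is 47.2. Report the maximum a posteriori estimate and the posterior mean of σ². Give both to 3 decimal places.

Posterior: Inverse-Gamma(shape = 4.3+4/2 = 6.3, scale = 5.6+47.2/2 = 29.2).
Mode = β/(α+1) = 29.2/7.3 = 4.000.
Mean = β/(α−1) = 29.2/5.3 = 5.509.

MAP: 4.000. Posterior mean: 5.509.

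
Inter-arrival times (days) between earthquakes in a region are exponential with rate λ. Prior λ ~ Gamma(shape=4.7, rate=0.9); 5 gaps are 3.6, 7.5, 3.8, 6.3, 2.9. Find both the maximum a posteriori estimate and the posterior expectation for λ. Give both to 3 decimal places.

Σ times = 24.1. Posterior: Gamma(shape = 4.7+5 = 9.7, rate = 0.9+24.1 = 25.0).
Mode = (α−1)/β = 8.7/25.0 = 0.348.
Mean = α/β = 9.7/25.0 = 0.388.
Mean > mode: the posterior has a right tail.

MAP = 0.348, posterior mean = 0.388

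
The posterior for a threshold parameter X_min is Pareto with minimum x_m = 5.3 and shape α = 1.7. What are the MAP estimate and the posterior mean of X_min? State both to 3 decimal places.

MAP: 5.300. Posterior mean: 12.871.

The Pareto density is strictly decreasing on [x_m, ∞), so the mode is x_m = 5.300.
Mean = α·x_m/(α−1) = 1.7·5.3/0.7 = 12.871.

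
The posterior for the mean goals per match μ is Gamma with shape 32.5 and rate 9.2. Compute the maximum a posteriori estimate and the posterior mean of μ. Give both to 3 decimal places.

Mode = (α−1)/β = 31.5/9.2 = 3.424.
Mean = α/β = 32.5/9.2 = 3.533.
The mean is pulled above the mode by the posterior's right skew.

MAP = 3.424, posterior mean = 3.533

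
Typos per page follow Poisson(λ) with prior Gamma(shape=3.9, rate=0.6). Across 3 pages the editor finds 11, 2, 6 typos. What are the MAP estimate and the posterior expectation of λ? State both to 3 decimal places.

Σ counts = 19. Posterior: Gamma(shape = 3.9+19 = 22.9, rate = 0.6+3 = 3.6).
Mode = (α−1)/β = 21.9/3.6 = 6.083.
Mean = α/β = 22.9/3.6 = 6.361.
The posterior is right-skewed, so the mean exceeds the mode.

MAP estimate = 6.083, posterior expectation = 6.361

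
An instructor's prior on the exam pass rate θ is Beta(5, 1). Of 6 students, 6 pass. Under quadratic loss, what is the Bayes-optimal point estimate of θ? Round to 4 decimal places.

0.9167

Posterior: Beta(5+6, 1+0) = Beta(11, 1).
Since β = 1 ≤ 1 and α > 1, the Beta density is monotone increasing on [0,1]; the mode is at 1.
Mean = 11/(11+1) = 0.9167.
Quadratic loss ⇒ the optimal estimator is the posterior mean.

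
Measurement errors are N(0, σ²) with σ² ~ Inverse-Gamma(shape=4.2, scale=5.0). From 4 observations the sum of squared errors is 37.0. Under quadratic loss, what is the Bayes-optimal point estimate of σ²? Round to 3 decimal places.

4.519

Posterior: Inverse-Gamma(shape = 4.2+4/2 = 6.2, scale = 5.0+37.0/2 = 23.5).
Mode = β/(α+1) = 23.5/7.2 = 3.264.
Mean = β/(α−1) = 23.5/5.2 = 4.519.
Quadratic loss ⇒ the optimal estimator is the posterior mean.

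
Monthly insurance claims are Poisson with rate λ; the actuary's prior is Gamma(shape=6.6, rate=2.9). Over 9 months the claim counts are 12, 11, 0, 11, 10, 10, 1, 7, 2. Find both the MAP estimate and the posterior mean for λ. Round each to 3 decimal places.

MAP: 5.849. Posterior mean: 5.933.

Σ counts = 64. Posterior: Gamma(shape = 6.6+64 = 70.6, rate = 2.9+9 = 11.9).
Mode = (α−1)/β = 69.6/11.9 = 5.849.
Mean = α/β = 70.6/11.9 = 5.933.
Mean > mode: the posterior has a right tail.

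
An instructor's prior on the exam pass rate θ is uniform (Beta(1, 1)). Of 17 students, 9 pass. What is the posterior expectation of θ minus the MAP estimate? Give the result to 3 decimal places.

-0.003

Posterior: Beta(1+9, 1+8) = Beta(10, 9).
Mode = (10−1)/(10+9−2) = 9/17 = 0.529.
With a flat prior the MAP equals the MLE, 9/17.
Mean = 10/(10+9) = 10/19 = 0.526.
Difference = 0.526 − 0.529 = -0.003.
The mean is pulled below the mode by the posterior's left skew.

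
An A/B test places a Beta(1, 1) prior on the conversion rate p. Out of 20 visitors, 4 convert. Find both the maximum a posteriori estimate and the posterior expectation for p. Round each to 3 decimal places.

p_MAP = 0.200, E[p|data] = 0.227

Posterior: Beta(1+4, 1+16) = Beta(5, 17).
Mode = (5−1)/(5+17−2) = 4/20 = 0.200.
With a flat prior the MAP equals the MLE, 4/20.
Mean = 5/(5+17) = 5/22 = 0.227.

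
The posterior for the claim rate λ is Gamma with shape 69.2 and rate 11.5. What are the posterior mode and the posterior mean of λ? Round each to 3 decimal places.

Mode = (α−1)/β = 68.2/11.5 = 5.930.
Mean = α/β = 69.2/11.5 = 6.017.

MAP: 5.930. Posterior mean: 6.017.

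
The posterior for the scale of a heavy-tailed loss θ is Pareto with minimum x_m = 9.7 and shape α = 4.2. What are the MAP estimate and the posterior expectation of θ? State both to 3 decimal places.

θ_MAP = 9.700, E[θ|data] = 12.731

The Pareto density is strictly decreasing on [x_m, ∞), so the mode is x_m = 9.700.
Mean = α·x_m/(α−1) = 4.2·9.7/3.2 = 12.731.
Right-skewed posterior ⇒ mode < mean.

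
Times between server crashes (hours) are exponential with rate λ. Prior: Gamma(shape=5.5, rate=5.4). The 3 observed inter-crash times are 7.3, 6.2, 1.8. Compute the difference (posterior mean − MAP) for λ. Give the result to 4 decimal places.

0.0483

Σ times = 15.3. Posterior: Gamma(shape = 5.5+3 = 8.5, rate = 5.4+15.3 = 20.7).
Mode = (α−1)/β = 7.5/20.7 = 0.3623.
Mean = α/β = 8.5/20.7 = 0.4106.
Difference = 0.4106 − 0.3623 = 0.0483.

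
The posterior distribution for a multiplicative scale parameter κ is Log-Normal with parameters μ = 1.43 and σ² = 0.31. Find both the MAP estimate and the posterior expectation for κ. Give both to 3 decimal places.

Mode = exp(μ − σ²) = exp(1.12) = 3.065.
Mean = exp(μ + σ²/2) = exp(1.585) = 4.879.

MAP estimate = 3.065, posterior expectation = 4.879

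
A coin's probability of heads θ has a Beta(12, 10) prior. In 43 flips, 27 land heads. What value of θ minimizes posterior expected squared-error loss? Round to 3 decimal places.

Posterior: Beta(12+27, 10+16) = Beta(39, 26).
Mode = (39−1)/(39+26−2) = 38/63 = 0.603.
Mean = 39/(39+26) = 39/65 = 0.600.
Squared-error loss ⇒ the optimal estimator is the posterior mean.

0.600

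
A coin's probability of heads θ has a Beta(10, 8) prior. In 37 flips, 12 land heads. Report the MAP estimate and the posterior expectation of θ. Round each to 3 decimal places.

Posterior: Beta(10+12, 8+25) = Beta(22, 33).
Mode = (22−1)/(22+33−2) = 21/53 = 0.396.
Mean = 22/(22+33) = 22/55 = 0.400.

MAP: 0.396. Posterior mean: 0.400.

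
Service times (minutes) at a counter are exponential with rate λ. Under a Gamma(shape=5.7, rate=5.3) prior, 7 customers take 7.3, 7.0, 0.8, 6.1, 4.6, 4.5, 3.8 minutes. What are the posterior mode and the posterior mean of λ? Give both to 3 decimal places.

Σ times = 34.1. Posterior: Gamma(shape = 5.7+7 = 12.7, rate = 5.3+34.1 = 39.4).
Mode = (α−1)/β = 11.7/39.4 = 0.297.
Mean = α/β = 12.7/39.4 = 0.322.
Mean > mode: the posterior has a right tail.

MAP = 0.297; posterior mean = 0.322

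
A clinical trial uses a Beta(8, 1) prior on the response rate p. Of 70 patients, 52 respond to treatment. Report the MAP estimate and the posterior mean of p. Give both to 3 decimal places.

MAP = 0.766; posterior mean = 0.759

Posterior: Beta(8+52, 1+18) = Beta(60, 19).
Mode = (60−1)/(60+19−2) = 59/77 = 0.766.
Mean = 60/(60+19) = 60/79 = 0.759.
Left-skewed posterior ⇒ mean < mode.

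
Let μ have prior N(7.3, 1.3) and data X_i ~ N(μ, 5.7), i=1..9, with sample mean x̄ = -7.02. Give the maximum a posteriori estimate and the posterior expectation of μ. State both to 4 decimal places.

Posterior for μ is Normal. Precision-weighted mean: (1/1.3·7.3 + 9/5.7·-7.02) / (1/1.3 + 9/5.7) = -2.3290.
A Normal posterior is symmetric, so mode = mean.

MAP = -2.3290; posterior mean = -2.3290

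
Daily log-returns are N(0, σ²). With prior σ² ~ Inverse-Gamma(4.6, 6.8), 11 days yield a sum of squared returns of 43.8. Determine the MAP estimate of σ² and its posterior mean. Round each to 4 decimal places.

Posterior: Inverse-Gamma(shape = 4.6+11/2 = 10.1, scale = 6.8+43.8/2 = 28.7).
Mode = β/(α+1) = 28.7/11.1 = 2.5856.
Mean = β/(α−1) = 28.7/9.1 = 3.1538.

MAP = 2.5856; posterior mean = 3.1538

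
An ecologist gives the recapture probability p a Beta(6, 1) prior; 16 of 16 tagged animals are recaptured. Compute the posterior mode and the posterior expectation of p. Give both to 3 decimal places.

p_MAP = 1.000, E[p|data] = 0.957

Posterior: Beta(6+16, 1+0) = Beta(22, 1).
Since β = 1 ≤ 1 and α > 1, the Beta density is monotone increasing on [0,1]; the mode is at 1.
Mean = 22/(22+1) = 0.957.
The mean is pulled below the mode by the posterior's left skew.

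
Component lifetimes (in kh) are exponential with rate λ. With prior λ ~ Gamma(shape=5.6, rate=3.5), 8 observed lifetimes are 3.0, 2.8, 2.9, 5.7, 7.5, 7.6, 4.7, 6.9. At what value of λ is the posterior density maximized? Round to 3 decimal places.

0.283

Σ times = 41.1. Posterior: Gamma(shape = 5.6+8 = 13.6, rate = 3.5+41.1 = 44.6).
Mode = (α−1)/β = 12.6/44.6 = 0.283.
Mean = α/β = 13.6/44.6 = 0.305.
This is the posterior mode — the MAP estimate.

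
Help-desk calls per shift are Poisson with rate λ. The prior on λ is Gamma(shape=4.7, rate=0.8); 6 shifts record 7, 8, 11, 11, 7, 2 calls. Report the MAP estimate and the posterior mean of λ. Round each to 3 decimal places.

Σ counts = 46. Posterior: Gamma(shape = 4.7+46 = 50.7, rate = 0.8+6 = 6.8).
Mode = (α−1)/β = 49.7/6.8 = 7.309.
Mean = α/β = 50.7/6.8 = 7.456.

MAP estimate = 7.309, posterior mean = 7.456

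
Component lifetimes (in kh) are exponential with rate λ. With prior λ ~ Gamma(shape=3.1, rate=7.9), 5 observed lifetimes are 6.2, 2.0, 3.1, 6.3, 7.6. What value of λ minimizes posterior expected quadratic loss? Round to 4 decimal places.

0.2447

Σ times = 25.2. Posterior: Gamma(shape = 3.1+5 = 8.1, rate = 7.9+25.2 = 33.1).
Mode = (α−1)/β = 7.1/33.1 = 0.2145.
Mean = α/β = 8.1/33.1 = 0.2447.
Quadratic loss ⇒ the optimal estimator is the posterior mean.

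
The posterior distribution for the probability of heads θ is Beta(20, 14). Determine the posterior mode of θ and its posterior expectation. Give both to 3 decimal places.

posterior mode = 0.594, posterior expectation = 0.588

Mode = (20−1)/(20+14−2) = 19/32 = 0.594.
Mean = 20/(20+14) = 20/34 = 0.588.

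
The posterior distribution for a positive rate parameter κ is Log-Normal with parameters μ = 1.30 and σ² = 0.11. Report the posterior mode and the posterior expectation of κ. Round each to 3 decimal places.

Mode = exp(μ − σ²) = exp(1.19) = 3.287.
Mean = exp(μ + σ²/2) = exp(1.355) = 3.877.
Mean > mode: the posterior has a right tail.

MAP = 3.287, posterior mean = 3.877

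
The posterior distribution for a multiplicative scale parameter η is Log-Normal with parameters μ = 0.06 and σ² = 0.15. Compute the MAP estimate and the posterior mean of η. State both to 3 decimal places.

Mode = exp(μ − σ²) = exp(-0.09) = 0.914.
Mean = exp(μ + σ²/2) = exp(0.135) = 1.145.

MAP = 0.914, posterior mean = 1.145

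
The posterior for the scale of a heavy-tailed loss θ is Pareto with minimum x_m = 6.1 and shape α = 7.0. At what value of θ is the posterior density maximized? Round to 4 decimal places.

The Pareto density is strictly decreasing on [x_m, ∞), so the mode is x_m = 6.1000.
Mean = α·x_m/(α−1) = 7.0·6.1/6.0 = 7.1167.
This is the posterior mode — the MAP estimate.

6.1000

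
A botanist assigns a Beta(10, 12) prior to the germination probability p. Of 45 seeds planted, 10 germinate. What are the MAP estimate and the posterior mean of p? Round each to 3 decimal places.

Posterior: Beta(10+10, 12+35) = Beta(20, 47).
Mode = (20−1)/(20+47−2) = 19/65 = 0.292.
Mean = 20/(20+47) = 20/67 = 0.299.

MAP = 0.292; posterior mean = 0.299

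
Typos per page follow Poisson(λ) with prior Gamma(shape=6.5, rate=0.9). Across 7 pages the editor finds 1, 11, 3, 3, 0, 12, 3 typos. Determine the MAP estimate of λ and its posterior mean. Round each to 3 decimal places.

MAP: 4.873. Posterior mean: 5.000.

Σ counts = 33. Posterior: Gamma(shape = 6.5+33 = 39.5, rate = 0.9+7 = 7.9).
Mode = (α−1)/β = 38.5/7.9 = 4.873.
Mean = α/β = 39.5/7.9 = 5.000.
The posterior is right-skewed, so the mean exceeds the mode.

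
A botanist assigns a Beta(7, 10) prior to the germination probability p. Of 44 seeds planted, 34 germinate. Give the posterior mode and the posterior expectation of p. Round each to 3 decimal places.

p_MAP = 0.678, E[p|data] = 0.672

Posterior: Beta(7+34, 10+10) = Beta(41, 20).
Mode = (41−1)/(41+20−2) = 40/59 = 0.678.
Mean = 41/(41+20) = 41/61 = 0.672.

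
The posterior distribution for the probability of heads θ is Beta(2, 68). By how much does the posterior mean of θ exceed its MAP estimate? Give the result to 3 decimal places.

Mode = (2−1)/(2+68−2) = 1/68 = 0.015.
Mean = 2/(2+68) = 2/70 = 0.029.
Difference = 0.029 − 0.015 = 0.014.

0.014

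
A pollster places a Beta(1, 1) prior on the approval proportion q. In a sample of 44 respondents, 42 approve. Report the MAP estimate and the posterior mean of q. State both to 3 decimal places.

Posterior: Beta(1+42, 1+2) = Beta(43, 3).
Mode = (43−1)/(43+3−2) = 42/44 = 0.955.
With a flat prior the MAP equals the MLE, 42/44.
Mean = 43/(43+3) = 43/46 = 0.935.

MAP = 0.955; posterior mean = 0.935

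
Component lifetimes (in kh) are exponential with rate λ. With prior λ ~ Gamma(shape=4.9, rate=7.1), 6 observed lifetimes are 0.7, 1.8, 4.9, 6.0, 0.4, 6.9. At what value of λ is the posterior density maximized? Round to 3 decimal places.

0.356

Σ times = 20.7. Posterior: Gamma(shape = 4.9+6 = 10.9, rate = 7.1+20.7 = 27.8).
Mode = (α−1)/β = 9.9/27.8 = 0.356.
Mean = α/β = 10.9/27.8 = 0.392.
This is the posterior mode — the MAP estimate.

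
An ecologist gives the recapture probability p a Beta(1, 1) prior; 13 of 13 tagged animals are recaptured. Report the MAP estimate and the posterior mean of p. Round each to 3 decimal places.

Posterior: Beta(1+13, 1+0) = Beta(14, 1).
Since β = 1 ≤ 1 and α > 1, the Beta density is monotone increasing on [0,1]; the mode is at 1.
Mean = 14/(14+1) = 0.933.

MAP estimate = 1.000, posterior mean = 0.933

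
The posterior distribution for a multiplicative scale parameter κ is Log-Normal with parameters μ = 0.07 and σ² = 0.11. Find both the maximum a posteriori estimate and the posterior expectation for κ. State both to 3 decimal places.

MAP: 0.961. Posterior mean: 1.133.

Mode = exp(μ − σ²) = exp(-0.04) = 0.961.
Mean = exp(μ + σ²/2) = exp(0.125) = 1.133.
The posterior is right-skewed, so the mean exceeds the mode.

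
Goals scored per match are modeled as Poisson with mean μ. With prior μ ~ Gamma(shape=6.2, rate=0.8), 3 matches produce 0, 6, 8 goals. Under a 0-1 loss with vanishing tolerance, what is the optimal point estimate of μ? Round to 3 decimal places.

Σ counts = 14. Posterior: Gamma(shape = 6.2+14 = 20.2, rate = 0.8+3 = 3.8).
Mode = (α−1)/β = 19.2/3.8 = 5.053.
Mean = α/β = 20.2/3.8 = 5.316.
This is the posterior mode — the MAP estimate.

5.053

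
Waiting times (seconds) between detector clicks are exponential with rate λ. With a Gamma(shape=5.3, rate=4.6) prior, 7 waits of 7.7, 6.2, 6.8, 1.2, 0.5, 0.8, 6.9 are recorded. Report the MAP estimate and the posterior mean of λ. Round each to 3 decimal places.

MAP: 0.326. Posterior mean: 0.354.

Σ times = 30.1. Posterior: Gamma(shape = 5.3+7 = 12.3, rate = 4.6+30.1 = 34.7).
Mode = (α−1)/β = 11.3/34.7 = 0.326.
Mean = α/β = 12.3/34.7 = 0.354.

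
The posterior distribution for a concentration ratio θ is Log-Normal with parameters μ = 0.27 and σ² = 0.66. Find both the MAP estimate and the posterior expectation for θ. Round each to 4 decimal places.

Mode = exp(μ − σ²) = exp(-0.39) = 0.6771.
Mean = exp(μ + σ²/2) = exp(0.600) = 1.8221.

MAP estimate = 0.6771, posterior expectation = 1.8221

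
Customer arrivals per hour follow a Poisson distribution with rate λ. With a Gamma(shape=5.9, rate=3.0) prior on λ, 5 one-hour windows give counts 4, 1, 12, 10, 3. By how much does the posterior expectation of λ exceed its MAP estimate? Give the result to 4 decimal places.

0.1250

Σ counts = 30. Posterior: Gamma(shape = 5.9+30 = 35.9, rate = 3.0+5 = 8.0).
Mode = (α−1)/β = 34.9/8.0 = 4.3625.
Mean = α/β = 35.9/8.0 = 4.4875.
Difference = 4.4875 − 4.3625 = 0.1250.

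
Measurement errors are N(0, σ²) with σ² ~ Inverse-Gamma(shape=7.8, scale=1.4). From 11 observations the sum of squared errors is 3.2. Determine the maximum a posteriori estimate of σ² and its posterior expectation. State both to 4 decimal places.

Posterior: Inverse-Gamma(shape = 7.8+11/2 = 13.3, scale = 1.4+3.2/2 = 3.0).
Mode = β/(α+1) = 3.0/14.3 = 0.2098.
Mean = β/(α−1) = 3.0/12.3 = 0.2439.

MAP: 0.2098. Posterior mean: 0.2439.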